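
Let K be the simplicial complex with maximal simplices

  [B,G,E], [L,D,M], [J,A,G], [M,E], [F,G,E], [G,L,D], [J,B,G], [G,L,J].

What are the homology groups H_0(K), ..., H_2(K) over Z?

H_0 ≅ Z,  H_1 ≅ Z,  H_2 = 0.

Order the vertices as A < B < D < E < F < G < J < L < M. Listing each simplex with vertices in this order, K has dimension 2 with simplices:

  0-simplices (9): A, B, D, E, F, G, J, L, M
  1-simplices (16): AG, AJ, BE, BG, BJ, DG, DL, DM, EF, EG, EM, FG, GJ, GL, JL, LM
  2-simplices (7): AGJ, BEG, BGJ, DGL, DLM, EFG, GJL

giving chain groups C_0 ≅ Z^9, C_1 ≅ Z^16, C_2 ≅ Z^7.

The boundary map ∂_1: C_1 → C_0 maps an edge to its endpoints' difference, ∂[p,q] = q − p.
The resulting 9×16 matrix has rank 8, and its Smith normal form has invariant factors (1,1,1,1,1,1,1,1).

The boundary map ∂_2: C_2 → C_1 sends each 2-simplex [p,q,r] to [q,r] − [p,r] + [p,q]. For instance
  ∂BGJ = GJ − BJ + BG,
  ∂DLM = LM − DM + DL.
The 16×7 boundary matrix has rank 7 and Smith normal form diag(1,1,1,1,1,1,1).

Now H_k = ker ∂_k / im ∂_{k+1}, so:

  H_0: rank C_0 − rank ∂_1 = 9 − 8 = 1, and the invariant factors of ∂_1 are all 1, so H_0 = Z.
  H_1: rank ker ∂_1 − rank ∂_2 = (16 − 8) − 7 = 1, and the invariant factors of ∂_2 are all 1, so H_1 = Z.
  H_2: rank ker ∂_2 − rank ∂_3 = (7 − 7) − 0 = 0, and there is no ∂_3, so H_2 = 0.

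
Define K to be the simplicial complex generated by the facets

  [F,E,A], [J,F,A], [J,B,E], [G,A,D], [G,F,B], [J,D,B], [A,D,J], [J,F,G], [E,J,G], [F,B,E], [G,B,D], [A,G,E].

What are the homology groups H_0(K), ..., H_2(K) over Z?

Take the total order A < B < D < E < F < G < J on the vertex set. Then K (dimension 2) consists of the simplices:

  0-simplices (7): A, B, D, E, F, G, J
  1-simplices (18): AD, AE, AF, AG, AJ, BD, BE, BF, BG, BJ, DG, DJ, EF, EG, EJ, FG, FJ, GJ
  2-simplices (12): ADG, ADJ, AEF, AEG, AFJ, BDG, BDJ, BEF, BEJ, BFG, EGJ, FGJ

giving chain groups C_0 ≅ Z^7, C_1 ≅ Z^18, C_2 ≅ Z^12.

Boundary ∂_1: C_1 → C_0 is given by ∂[p,q] = [q] − [p].
The resulting 7×18 matrix has rank 6, and its Smith normal form has invariant factors (1,1,1,1,1,1).

∂_2: C_2 → C_1 acts by ∂[p,q,r] = [q,r] − [p,r] + [p,q]. For instance
  ∂EGJ = GJ − EJ + EG,
  ∂AFJ = FJ − AJ + AF.
The resulting 18×12 matrix has rank 12, and its Smith normal form has invariant factors (1,1,1,1,1,1,1,1,1,1,1,2).

From H_k ≅ ker(∂_k) / im(∂_{k+1}) we obtain:

  H_0: rank C_0 − rank ∂_1 = 7 − 6 = 1, and the invariant factors of ∂_1 are all 1, so H_0 ≅ Z.
  H_1: rank ker ∂_1 − rank ∂_2 = (18 − 6) − 12 = 0, and ∂_2 has invariant factor 2 > 1, so H_1 ≅ Z/2.
  H_2: rank ker ∂_2 − rank ∂_3 = (12 − 12) − 0 = 0, and there is no ∂_3, so H_2 ≅ 0.

(K is a triangulation of the real projective plane RP^2.)

H_0 ≅ Z,  H_1 ≅ Z/2,  H_2 = 0.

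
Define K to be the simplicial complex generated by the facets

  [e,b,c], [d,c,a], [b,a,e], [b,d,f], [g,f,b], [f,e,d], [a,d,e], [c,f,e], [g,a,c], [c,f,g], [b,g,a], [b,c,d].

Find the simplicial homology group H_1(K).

H_1 = Z/2.

Fix the vertex order a < b < c < d < e < f < g and write every simplex with vertices in increasing order. Then dim K = 2 and the simplices of K are:

  0-simplices (7): a, b, c, d, e, f, g
  1-simplices (18): ab, ac, ad, ae, ag, bc, bd, be, bf, bg, cd, ce, cf, cg, de, df, ef, fg
  2-simplices (12): abe, abg, acd, acg, ade, bcd, bce, bdf, bfg, cef, cfg, def

giving chain groups C_0 ≅ Z^7, C_1 ≅ Z^18, C_2 ≅ Z^12.

∂_1: C_1 → C_0 sends each edge [p,q] (with p < q) to q − p.
As a 7×18 matrix over Z this has rank 6, with invariant factors (1,1,1,1,1,1).

The boundary map ∂_2: C_2 → C_1 acts by ∂[p,q,r] = [q,r] − [p,r] + [p,q]. For instance
  ∂cef = ef − cf + ce,
  ∂bce = ce − be + bc.
This gives a 18×12 integer matrix of rank 12; reducing to Smith normal form yields diagonal entries (1,1,1,1,1,1,1,1,1,1,1,2).

Now H_k = ker ∂_k / im ∂_{k+1}, so:

  H_1: rank ker ∂_1 − rank ∂_2 = (18 − 6) − 12 = 0, and ∂_2 has invariant factor 2 > 1, so H_1 = Z/2.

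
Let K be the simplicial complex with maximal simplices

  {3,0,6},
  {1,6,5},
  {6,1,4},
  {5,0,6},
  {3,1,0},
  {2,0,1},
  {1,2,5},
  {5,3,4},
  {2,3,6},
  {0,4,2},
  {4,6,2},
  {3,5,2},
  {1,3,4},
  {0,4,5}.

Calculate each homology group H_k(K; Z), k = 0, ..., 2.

We work with the vertex ordering 0 < 1 < 2 < 3 < 4 < 5 < 6. The simplices of K, each written with vertices in increasing order, are:

  0-simplices (7): [0], [1], [2], [3], [4], [5], [6]
  1-simplices (21): [0,1], [0,2], [0,3], [0,4], [0,5], [0,6], [1,2], [1,3], [1,4], [1,5], [1,6], [2,3], [2,4], [2,5], [2,6], [3,4], [3,5], [3,6], [4,5], [4,6], [5,6]
  2-simplices (14): [0,1,2], [0,1,3], [0,2,4], [0,3,6], [0,4,5], [0,5,6], [1,2,5], [1,3,4], [1,4,6], [1,5,6], [2,3,5], [2,3,6], [2,4,6], [3,4,5]

giving chain groups C_0 ≅ Z^7, C_1 ≅ Z^21, C_2 ≅ Z^14.

∂_1: C_1 → C_0 is given by ∂[p,q] = [q] − [p]. For instance
  ∂[0,3] = [3] − [0].
The resulting 7×21 matrix has rank 6, and its Smith normal form has invariant factors (1,1,1,1,1,1).

The boundary map ∂_2: C_2 → C_1 maps a triangle to the signed sum of its edges. For instance
  ∂[2,4,6] = [4,6] − [2,6] + [2,4],
  ∂[1,3,4] = [3,4] − [1,4] + [1,3].
The 21×14 boundary matrix has rank 13 and Smith normal form diag(1,1,1,1,1,1,1,1,1,1,1,1,1).

From H_k ≅ ker(∂_k) / im(∂_{k+1}) we obtain:

  H_0: rank C_0 − rank ∂_1 = 7 − 6 = 1, and the invariant factors of ∂_1 are all 1, so H_0 = Z.
  H_1: rank ker ∂_1 − rank ∂_2 = (21 − 6) − 13 = 2, and the invariant factors of ∂_2 are all 1, so H_1 = Z^2.
  H_2: rank ker ∂_2 − rank ∂_3 = (14 − 13) − 0 = 1, and there is no ∂_3, so H_2 = Z.

As a check, the Euler characteristic is 7 − 21 + 14 = 0, which agrees with 1 − 2 + 1 = 0.
(K is a triangulation of the torus T^2.)

H_0 = Z,  H_1 = Z^2,  H_2 = Z.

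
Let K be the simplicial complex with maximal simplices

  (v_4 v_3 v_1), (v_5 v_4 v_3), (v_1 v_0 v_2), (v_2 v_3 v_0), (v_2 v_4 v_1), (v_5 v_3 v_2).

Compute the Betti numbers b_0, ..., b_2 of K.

Take the total order v_0 < v_1 < v_2 < v_3 < v_4 < v_5 on the vertex set. Then K (dimension 2) consists of the simplices:

  0-simplices (6): [v_0], [v_1], [v_2], [v_3], [v_4], [v_5]
  1-simplices (12): [v_0,v_1], [v_0,v_2], [v_0,v_3], [v_1,v_2], [v_1,v_3], [v_1,v_4], [v_2,v_3], [v_2,v_4], [v_2,v_5], [v_3,v_4], [v_3,v_5], [v_4,v_5]
  2-simplices (6): [v_0,v_1,v_2], [v_0,v_2,v_3], [v_1,v_2,v_4], [v_1,v_3,v_4], [v_2,v_3,v_5], [v_3,v_4,v_5]

Hence C_0 ≅ Z^6, C_1 ≅ Z^12, C_2 ≅ Z^6.

Boundary ∂_1: C_1 → C_0 maps an edge to its endpoints' difference, ∂[p,q] = q − p. For instance
  ∂[v_2,v_5] = [v_5] − [v_2].
The resulting 6×12 matrix has rank 5, and its Smith normal form has invariant factors (1,1,1,1,1).

The boundary map ∂_2: C_2 → C_1 maps a triangle to the signed sum of its edges. For instance
  ∂[v_0,v_2,v_3] = [v_2,v_3] − [v_0,v_3] + [v_0,v_2],
  ∂[v_1,v_2,v_4] = [v_2,v_4] − [v_1,v_4] + [v_1,v_2].
This gives a 12×6 integer matrix of rank 6; reducing to Smith normal form yields diagonal entries (1,1,1,1,1,1).

Now H_k = ker ∂_k / im ∂_{k+1}, so:

  H_0: rank C_0 − rank ∂_1 = 6 − 5 = 1, and the invariant factors of ∂_1 are all 1, so H_0 ≅ Z.
  H_1: rank ker ∂_1 − rank ∂_2 = (12 − 5) − 6 = 1, and the invariant factors of ∂_2 are all 1, so H_1 ≅ Z.
  H_2: rank ker ∂_2 − rank ∂_3 = (6 − 6) − 0 = 0, and there is no ∂_3, so H_2 ≅ 0.

Hence the Betti numbers are b_0 = 1, b_1 = 1, b_2 = 0.

b_0 = 1, b_1 = 1, b_2 = 0.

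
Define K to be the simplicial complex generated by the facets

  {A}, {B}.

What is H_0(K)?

Fix the vertex order A < B and write every simplex with vertices in increasing order. Then dim K = 0 and the simplices of K are:

  0-simplices (2): A, B

giving chain groups C_0 ≅ Z^2.

From H_k ≅ ker(∂_k) / im(∂_{k+1}) we obtain:

  H_0: rank C_0 − rank ∂_1 = 2 − 0 = 2, and there is no ∂_1, so H_0 = Z^2.

H_0 = Z^2.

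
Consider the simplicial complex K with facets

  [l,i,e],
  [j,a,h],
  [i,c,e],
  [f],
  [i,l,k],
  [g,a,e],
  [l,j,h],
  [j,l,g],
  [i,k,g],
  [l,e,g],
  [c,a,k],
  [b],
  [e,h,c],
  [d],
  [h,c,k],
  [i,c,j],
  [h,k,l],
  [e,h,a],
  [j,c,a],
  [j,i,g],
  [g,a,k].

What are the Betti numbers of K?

K has 12 vertices, 27 edges, 18 triangles.
rank ∂_0 = 0, rank ∂_1 = 8 ⇒ b_0 = 12 − 0 − 8 = 4; all invariant factors of ∂_1 are 1 so no torsion. So H_0 = Z^4.
rank ∂_1 = 8, rank ∂_2 = 18 ⇒ b_1 = 27 − 8 − 18 = 1; ∂_2 has invariant factor(s) [2] giving torsion. So H_1 = Z ⊕ Z/2.
rank ∂_2 = 18, rank ∂_3 = 0 ⇒ b_2 = 18 − 18 − 0 = 0. So H_2 = 0.

b_0 = 4, b_1 = 1, b_2 = 0.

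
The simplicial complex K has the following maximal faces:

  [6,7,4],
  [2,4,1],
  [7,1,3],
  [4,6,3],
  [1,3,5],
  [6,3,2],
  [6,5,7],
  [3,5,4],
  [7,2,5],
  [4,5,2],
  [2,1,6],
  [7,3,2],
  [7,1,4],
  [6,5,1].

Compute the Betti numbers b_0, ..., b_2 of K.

b_0 = 1, b_1 = 2, b_2 = 1.

Fix the vertex order 1 < 2 < 3 < 4 < 5 < 6 < 7 and write every simplex with vertices in increasing order. Then dim K = 2 and the simplices of K are:

  0-simplices (7): [1], [2], [3], [4], [5], [6], [7]
  1-simplices (21): [1,2], [1,3], [1,4], [1,5], [1,6], [1,7], [2,3], [2,4], [2,5], [2,6], [2,7], [3,4], [3,5], [3,6], [3,7], [4,5], [4,6], [4,7], [5,6], [5,7], [6,7]
  2-simplices (14): [1,2,4], [1,2,6], [1,3,5], [1,3,7], [1,4,7], [1,5,6], [2,3,6], [2,3,7], [2,4,5], [2,5,7], [3,4,5], [3,4,6], [4,6,7], [5,6,7]

so the chain groups are C_0 ≅ Z^7, C_1 ≅ Z^21, C_2 ≅ Z^14.

∂_1: C_1 → C_0 sends each edge [p,q] (with p < q) to q − p. For instance
  ∂[2,5] = [5] − [2].
The resulting 7×21 matrix has rank 6, and its Smith normal form has invariant factors (1,1,1,1,1,1).

The boundary map ∂_2: C_2 → C_1 sends each 2-simplex [p,q,r] to [q,r] − [p,r] + [p,q]. For instance
  ∂[1,3,5] = [3,5] − [1,5] + [1,3],
  ∂[1,2,6] = [2,6] − [1,6] + [1,2].
The 21×14 boundary matrix has rank 13 and Smith normal form diag(1,1,1,1,1,1,1,1,1,1,1,1,1).

Reading off H_k = ker ∂_k / im ∂_{k+1}:

  H_0: rank C_0 − rank ∂_1 = 7 − 6 = 1, and the invariant factors of ∂_1 are all 1, so H_0 ≅ Z.
  H_1: rank ker ∂_1 − rank ∂_2 = (21 − 6) − 13 = 2, and the invariant factors of ∂_2 are all 1, so H_1 ≅ Z^2.
  H_2: rank ker ∂_2 − rank ∂_3 = (14 − 13) − 0 = 1, and there is no ∂_3, so H_2 ≅ Z.

Hence the Betti numbers are b_0 = 1, b_1 = 2, b_2 = 1.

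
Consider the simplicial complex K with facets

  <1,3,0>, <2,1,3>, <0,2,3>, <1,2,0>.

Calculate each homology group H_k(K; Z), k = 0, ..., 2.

H_0 ≅ Z,  H_1 = 0,  H_2 ≅ Z.

We work with the vertex ordering 0 < 1 < 2 < 3. The simplices of K, each written with vertices in increasing order, are:

  0-simplices (4): [0], [1], [2], [3]
  1-simplices (6): [0,1], [0,2], [0,3], [1,2], [1,3], [2,3]
  2-simplices (4): [0,1,2], [0,1,3], [0,2,3], [1,2,3]

Hence C_0 ≅ Z^4, C_1 ≅ Z^6, C_2 ≅ Z^4.

∂_1: C_1 → C_0 maps an edge to its endpoints' difference, ∂[p,q] = q − p.
The resulting 4×6 matrix has rank 3, and its Smith normal form has invariant factors (1,1,1).

The boundary map ∂_2: C_2 → C_1 sends each 2-simplex [p,q,r] to [q,r] − [p,r] + [p,q]. For instance
  ∂[0,1,2] = [1,2] − [0,2] + [0,1],
  ∂[0,2,3] = [2,3] − [0,3] + [0,2].
As a 6×4 matrix over Z this has rank 3, with invariant factors (1,1,1).

Computing H_k = (kernel of ∂_k) / (image of ∂_{k+1}):

  H_0: rank C_0 − rank ∂_1 = 4 − 3 = 1, and the invariant factors of ∂_1 are all 1, so H_0 ≅ Z.
  H_1: rank ker ∂_1 − rank ∂_2 = (6 − 3) − 3 = 0, and the invariant factors of ∂_2 are all 1, so H_1 ≅ 0.
  H_2: rank ker ∂_2 − rank ∂_3 = (4 − 3) − 0 = 1, and there is no ∂_3, so H_2 ≅ Z.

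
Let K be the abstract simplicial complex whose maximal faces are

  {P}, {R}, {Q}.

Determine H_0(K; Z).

H_0 ≅ Z^3.

Order the vertices as P < Q < R. Listing each simplex with vertices in this order, K has dimension 0 with simplices:

  0-simplices (3): P, Q, R

giving chain groups C_0 ≅ Z^3.

From H_k ≅ ker(∂_k) / im(∂_{k+1}) we obtain:

  H_0: rank C_0 − rank ∂_1 = 3 − 0 = 3, and there is no ∂_1, so H_0 = Z^3.

(K is a triangulation of a set of 3 points.)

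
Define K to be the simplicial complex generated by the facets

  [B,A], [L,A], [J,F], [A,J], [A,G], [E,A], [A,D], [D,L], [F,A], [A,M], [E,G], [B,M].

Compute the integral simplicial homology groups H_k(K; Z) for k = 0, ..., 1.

H_0 ≅ Z,  H_1 ≅ Z^4.

Fix the vertex order A < B < D < E < F < G < J < L < M and write every simplex with vertices in increasing order. Then dim K = 1 and the simplices of K are:

  0-simplices (9): A, B, D, E, F, G, J, L, M
  1-simplices (12): AB, AD, AE, AF, AG, AJ, AL, AM, BM, DL, EG, FJ

giving chain groups C_0 ≅ Z^9, C_1 ≅ Z^12.

Boundary ∂_1: C_1 → C_0 maps an edge to its endpoints' difference, ∂[p,q] = q − p.
The 9×12 boundary matrix has rank 8 and Smith normal form diag(1,1,1,1,1,1,1,1).

From H_k ≅ ker(∂_k) / im(∂_{k+1}) we obtain:

  H_0: rank C_0 − rank ∂_1 = 9 − 8 = 1, and the invariant factors of ∂_1 are all 1, so H_0 ≅ Z.
  H_1: rank ker ∂_1 − rank ∂_2 = (12 − 8) − 0 = 4, and there is no ∂_2, so H_1 ≅ Z^4.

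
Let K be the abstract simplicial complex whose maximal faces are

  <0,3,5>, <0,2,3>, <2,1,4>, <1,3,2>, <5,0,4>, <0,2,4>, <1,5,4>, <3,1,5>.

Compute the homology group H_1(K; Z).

H_1 ≅ 0.

Order the vertices as 0 < 1 < 2 < 3 < 4 < 5. Listing each simplex with vertices in this order, K has dimension 2 with simplices:

  0-simplices (6): [0], [1], [2], [3], [4], [5]
  1-simplices (12): [0,2], [0,3], [0,4], [0,5], [1,2], [1,3], [1,4], [1,5], [2,3], [2,4], [3,5], [4,5]
  2-simplices (8): [0,2,3], [0,2,4], [0,3,5], [0,4,5], [1,2,3], [1,2,4], [1,3,5], [1,4,5]

so the chain groups are C_0 ≅ Z^6, C_1 ≅ Z^12, C_2 ≅ Z^8.

∂_1: C_1 → C_0 is given by ∂[p,q] = [q] − [p]. For instance
  ∂[0,5] = [5] − [0].
The resulting 6×12 matrix has rank 5, and its Smith normal form has invariant factors (1,1,1,1,1).

The boundary map ∂_2: C_2 → C_1 acts by ∂[p,q,r] = [q,r] − [p,r] + [p,q]. For instance
  ∂[1,2,4] = [2,4] − [1,4] + [1,2],
  ∂[1,3,5] = [3,5] − [1,5] + [1,3].
As a 12×8 matrix over Z this has rank 7, with invariant factors (1,1,1,1,1,1,1).

From H_k ≅ ker(∂_k) / im(∂_{k+1}) we obtain:

  H_1: rank ker ∂_1 − rank ∂_2 = (12 − 5) − 7 = 0, and the invariant factors of ∂_2 are all 1, so H_1 = 0.

(K is a triangulation of the 2-sphere S^2.)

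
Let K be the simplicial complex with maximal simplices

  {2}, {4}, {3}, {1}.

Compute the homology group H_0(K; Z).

K has 4 vertices.
rank ∂_0 = 0, rank ∂_1 = 0 ⇒ b_0 = 4 − 0 − 0 = 4. So H_0 ≅ Z^4.

H_0 = Z^4.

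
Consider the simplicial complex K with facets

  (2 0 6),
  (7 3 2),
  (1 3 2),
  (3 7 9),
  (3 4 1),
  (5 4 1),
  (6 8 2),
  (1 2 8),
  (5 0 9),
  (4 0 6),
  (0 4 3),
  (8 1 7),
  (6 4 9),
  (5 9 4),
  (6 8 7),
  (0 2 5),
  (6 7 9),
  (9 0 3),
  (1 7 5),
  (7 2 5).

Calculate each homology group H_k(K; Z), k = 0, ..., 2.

H_0 = Z,  H_1 = Z ⊕ Z/2,  H_2 = 0.

We work with the vertex ordering 0 < 1 < 2 < 3 < 4 < 5 < 6 < 7 < 8 < 9. The simplices of K, each written with vertices in increasing order, are:

  0-simplices (10): [0], [1], [2], [3], [4], [5], [6], [7], [8], [9]
  1-simplices (30): (30 of them)
  2-simplices (20): (20 of them)

so the chain groups are C_0 ≅ Z^10, C_1 ≅ Z^30, C_2 ≅ Z^20.

∂_1: C_1 → C_0 is given by ∂[p,q] = [q] − [p]. For instance
  ∂[6,9] = [9] − [6].
The 10×30 boundary matrix has rank 9 and Smith normal form diag(1,1,1,1,1,1,1,1,1).

The boundary map ∂_2: C_2 → C_1 acts by ∂[p,q,r] = [q,r] − [p,r] + [p,q]. For instance
  ∂[1,3,4] = [3,4] − [1,4] + [1,3],
  ∂[2,5,7] = [5,7] − [2,7] + [2,5].
As a 30×20 matrix over Z this has rank 20, with invariant factors (1,1,1,1,1,1,1,1,1,1,1,1,1,1,1,1,1,1,1,2).

Now H_k = ker ∂_k / im ∂_{k+1}, so:

  H_0: rank C_0 − rank ∂_1 = 10 − 9 = 1, and the invariant factors of ∂_1 are all 1, so H_0 = Z.
  H_1: rank ker ∂_1 − rank ∂_2 = (30 − 9) − 20 = 1, and ∂_2 has invariant factor 2 > 1, so H_1 = Z ⊕ Z/2.
  H_2: rank ker ∂_2 − rank ∂_3 = (20 − 20) − 0 = 0, and there is no ∂_3, so H_2 = 0.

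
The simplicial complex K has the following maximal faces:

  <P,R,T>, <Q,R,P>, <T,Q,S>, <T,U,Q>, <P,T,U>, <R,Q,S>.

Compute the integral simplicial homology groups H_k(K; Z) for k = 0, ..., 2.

H_0 = Z,  H_1 = Z,  H_2 = 0.

Take the total order P < Q < R < S < T < U on the vertex set. Then K (dimension 2) consists of the simplices:

  0-simplices (6): P, Q, R, S, T, U
  1-simplices (12): PQ, PR, PT, PU, QR, QS, QT, QU, RS, RT, ST, TU
  2-simplices (6): PQR, PRT, PTU, QRS, QST, QTU

giving chain groups C_0 ≅ Z^6, C_1 ≅ Z^12, C_2 ≅ Z^6.

∂_1: C_1 → C_0 sends each edge [p,q] (with p < q) to q − p.
This gives a 6×12 integer matrix of rank 5; reducing to Smith normal form yields diagonal entries (1,1,1,1,1).

Boundary ∂_2: C_2 → C_1 maps a triangle to the signed sum of its edges. For instance
  ∂PQR = QR − PR + PQ,
  ∂PRT = RT − PT + PR.
This gives a 12×6 integer matrix of rank 6; reducing to Smith normal form yields diagonal entries (1,1,1,1,1,1).

From H_k ≅ ker(∂_k) / im(∂_{k+1}) we obtain:

  H_0: rank C_0 − rank ∂_1 = 6 − 5 = 1, and the invariant factors of ∂_1 are all 1, so H_0 ≅ Z.
  H_1: rank ker ∂_1 − rank ∂_2 = (12 − 5) − 6 = 1, and the invariant factors of ∂_2 are all 1, so H_1 ≅ Z.
  H_2: rank ker ∂_2 − rank ∂_3 = (6 − 6) − 0 = 0, and there is no ∂_3, so H_2 ≅ 0.

(K is a triangulation of the cylinder S^1 x I.)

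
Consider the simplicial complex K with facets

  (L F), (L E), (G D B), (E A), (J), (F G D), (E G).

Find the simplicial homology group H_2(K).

Take the total order A < B < D < E < F < G < J < L on the vertex set. Then K (dimension 2) consists of the simplices:

  0-simplices (8): A, B, D, E, F, G, J, L
  1-simplices (9): AE, BD, BG, DF, DG, EG, EL, FG, FL
  2-simplices (2): BDG, DFG

giving chain groups C_0 ≅ Z^8, C_1 ≅ Z^9, C_2 ≅ Z^2.

Boundary ∂_1: C_1 → C_0 is given by ∂[p,q] = [q] − [p]. For instance
  ∂DF = F − D.
This gives a 8×9 integer matrix of rank 6; reducing to Smith normal form yields diagonal entries (1,1,1,1,1,1).

Boundary ∂_2: C_2 → C_1 acts by ∂[p,q,r] = [q,r] − [p,r] + [p,q]. For instance
  ∂BDG = DG − BG + BD,
  ∂DFG = FG − DG + DF.
The resulting 9×2 matrix has rank 2, and its Smith normal form has invariant factors (1,1).

Now H_k = ker ∂_k / im ∂_{k+1}, so:

  H_2: rank ker ∂_2 − rank ∂_3 = (2 − 2) − 0 = 0, and there is no ∂_3, so H_2 ≅ 0.

H_2 = 0.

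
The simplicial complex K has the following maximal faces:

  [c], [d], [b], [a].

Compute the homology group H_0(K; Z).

K has 4 vertices.
rank ∂_0 = 0, rank ∂_1 = 0 ⇒ b_0 = 4 − 0 − 0 = 4. So H_0 = Z^4.

H_0 = Z^4.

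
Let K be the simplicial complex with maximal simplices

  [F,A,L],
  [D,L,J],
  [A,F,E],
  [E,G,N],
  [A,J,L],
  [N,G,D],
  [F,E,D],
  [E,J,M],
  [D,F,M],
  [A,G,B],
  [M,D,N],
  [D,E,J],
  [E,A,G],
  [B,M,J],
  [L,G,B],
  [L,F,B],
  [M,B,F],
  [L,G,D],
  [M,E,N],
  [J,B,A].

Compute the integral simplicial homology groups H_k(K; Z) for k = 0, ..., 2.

H_0 = Z,  H_1 = Z ⊕ Z/2Z,  H_2 = 0.

Take the total order A < B < D < E < F < G < J < L < M < N on the vertex set. Then K (dimension 2) consists of the simplices:

  0-simplices (10): A, B, D, E, F, G, J, L, M, N
  1-simplices (30): AB, AE, AF, AG, AJ, AL, BF, BG, BJ, BL, BM, DE, DF, DG, DJ, DL, DM, DN, EF, EG, EJ, EM, EN, FL, FM, GL, GN, JL, JM, MN
  2-simplices (20): ABG, ABJ, AEF, AEG, AFL, AJL, BFL, BFM, BGL, BJM, DEF, DEJ, DFM, DGL, DGN, DJL, DMN, EGN, EJM, EMN

giving chain groups C_0 ≅ Z^10, C_1 ≅ Z^30, C_2 ≅ Z^20.

Boundary ∂_1: C_1 → C_0 maps an edge to its endpoints' difference, ∂[p,q] = q − p. For instance
  ∂BG = G − B.
The resulting 10×30 matrix has rank 9, and its Smith normal form has invariant factors (1,1,1,1,1,1,1,1,1).

The boundary map ∂_2: C_2 → C_1 maps a triangle to the signed sum of its edges. For instance
  ∂AEG = EG − AG + AE,
  ∂DEF = EF − DF + DE.
As a 30×20 matrix over Z this has rank 20, with invariant factors (1,1,1,1,1,1,1,1,1,1,1,1,1,1,1,1,1,1,1,2).

Reading off H_k = ker ∂_k / im ∂_{k+1}:

  H_0: rank C_0 − rank ∂_1 = 10 − 9 = 1, and the invariant factors of ∂_1 are all 1, so H_0 = Z.
  H_1: rank ker ∂_1 − rank ∂_2 = (30 − 9) − 20 = 1, and ∂_2 has invariant factor 2 > 1, so H_1 = Z ⊕ Z/2Z.
  H_2: rank ker ∂_2 − rank ∂_3 = (20 − 20) − 0 = 0, and there is no ∂_3, so H_2 = 0.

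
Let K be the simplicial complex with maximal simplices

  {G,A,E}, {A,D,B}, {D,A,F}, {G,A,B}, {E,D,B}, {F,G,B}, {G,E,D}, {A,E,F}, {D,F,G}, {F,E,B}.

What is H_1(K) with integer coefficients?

Order the vertices as A < B < D < E < F < G. Listing each simplex with vertices in this order, K has dimension 2 with simplices:

  0-simplices (6): A, B, D, E, F, G
  1-simplices (15): AB, AD, AE, AF, AG, BD, BE, BF, BG, DE, DF, DG, EF, EG, FG
  2-simplices (10): ABD, ABG, ADF, AEF, AEG, BDE, BEF, BFG, DEG, DFG

so the chain groups are C_0 ≅ Z^6, C_1 ≅ Z^15, C_2 ≅ Z^10.

∂_1: C_1 → C_0 is given by ∂[p,q] = [q] − [p]. For instance
  ∂DG = G − D.
This gives a 6×15 integer matrix of rank 5; reducing to Smith normal form yields diagonal entries (1,1,1,1,1).

The boundary map ∂_2: C_2 → C_1 maps a triangle to the signed sum of its edges. For instance
  ∂BFG = FG − BG + BF,
  ∂AEF = EF − AF + AE.
As a 15×10 matrix over Z this has rank 10, with invariant factors (1,1,1,1,1,1,1,1,1,2).

Computing H_k = (kernel of ∂_k) / (image of ∂_{k+1}):

  H_1: rank ker ∂_1 − rank ∂_2 = (15 − 5) − 10 = 0, and ∂_2 has invariant factor 2 > 1, so H_1 = Z/2.

(K is a triangulation of the real projective plane RP^2.)

H_1 ≅ Z/2.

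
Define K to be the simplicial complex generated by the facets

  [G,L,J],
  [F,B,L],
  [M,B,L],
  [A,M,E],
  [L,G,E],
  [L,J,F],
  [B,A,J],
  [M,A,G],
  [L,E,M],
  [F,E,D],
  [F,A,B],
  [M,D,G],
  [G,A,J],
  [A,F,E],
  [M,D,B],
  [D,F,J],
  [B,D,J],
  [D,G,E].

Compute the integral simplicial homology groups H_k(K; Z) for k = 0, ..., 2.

H_0 = Z,  H_1 = Z ⊕ Z/2,  H_2 = 0.

Fix the vertex order A < B < D < E < F < G < J < L < M and write every simplex with vertices in increasing order. Then dim K = 2 and the simplices of K are:

  0-simplices (9): A, B, D, E, F, G, J, L, M
  1-simplices (27): AB, AE, AF, AG, AJ, AM, BD, BF, BJ, BL, BM, DE, DF, DG, DJ, DM, EF, EG, EL, EM, FJ, FL, GJ, GL, GM, JL, LM
  2-simplices (18): ABF, ABJ, AEF, AEM, AGJ, AGM, BDJ, BDM, BFL, BLM, DEF, DEG, DFJ, DGM, EGL, ELM, FJL, GJL

so the chain groups are C_0 ≅ Z^9, C_1 ≅ Z^27, C_2 ≅ Z^18.

Boundary ∂_1: C_1 → C_0 maps an edge to its endpoints' difference, ∂[p,q] = q − p. For instance
  ∂FL = L − F.
As a 9×27 matrix over Z this has rank 8, with invariant factors (1,1,1,1,1,1,1,1).

The boundary map ∂_2: C_2 → C_1 maps a triangle to the signed sum of its edges. For instance
  ∂AEM = EM − AM + AE,
  ∂AGJ = GJ − AJ + AG.
This gives a 27×18 integer matrix of rank 18; reducing to Smith normal form yields diagonal entries (1,1,1,1,1,1,1,1,1,1,1,1,1,1,1,1,1,2).

From H_k ≅ ker(∂_k) / im(∂_{k+1}) we obtain:

  H_0: rank C_0 − rank ∂_1 = 9 − 8 = 1, and the invariant factors of ∂_1 are all 1, so H_0 = Z.
  H_1: rank ker ∂_1 − rank ∂_2 = (27 − 8) − 18 = 1, and ∂_2 has invariant factor 2 > 1, so H_1 = Z ⊕ Z/2.
  H_2: rank ker ∂_2 − rank ∂_3 = (18 − 18) − 0 = 0, and there is no ∂_3, so H_2 = 0.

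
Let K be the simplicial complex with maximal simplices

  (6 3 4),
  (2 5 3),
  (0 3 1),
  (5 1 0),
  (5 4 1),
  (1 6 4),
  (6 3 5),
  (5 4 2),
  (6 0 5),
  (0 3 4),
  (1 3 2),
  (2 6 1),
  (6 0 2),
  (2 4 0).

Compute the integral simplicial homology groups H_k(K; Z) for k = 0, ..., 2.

K has 7 vertices, 21 edges, 14 triangles.
rank ∂_0 = 0, rank ∂_1 = 6 ⇒ b_0 = 7 − 0 − 6 = 1; all invariant factors of ∂_1 are 1 so no torsion. So H_0 = Z.
rank ∂_1 = 6, rank ∂_2 = 13 ⇒ b_1 = 21 − 6 − 13 = 2; all invariant factors of ∂_2 are 1 so no torsion. So H_1 = Z^2.
rank ∂_2 = 13, rank ∂_3 = 0 ⇒ b_2 = 14 − 13 − 0 = 1. So H_2 = Z.

H_0 ≅ Z,  H_1 ≅ Z^2,  H_2 ≅ Z.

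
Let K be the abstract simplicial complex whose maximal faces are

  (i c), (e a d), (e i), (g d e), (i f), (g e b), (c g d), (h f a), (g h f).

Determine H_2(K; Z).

We work with the vertex ordering a < b < c < d < e < f < g < h < i. The simplices of K, each written with vertices in increasing order, are:

  0-simplices (9): a, b, c, d, e, f, g, h, i
  1-simplices (17): ad, ae, af, ah, be, bg, cd, cg, ci, de, dg, eg, ei, fg, fh, fi, gh
  2-simplices (6): ade, afh, beg, cdg, deg, fgh

giving chain groups C_0 ≅ Z^9, C_1 ≅ Z^17, C_2 ≅ Z^6.

The boundary map ∂_1: C_1 → C_0 is given by ∂[p,q] = [q] − [p]. For instance
  ∂fg = g − f.
As a 9×17 matrix over Z this has rank 8, with invariant factors (1,1,1,1,1,1,1,1).

Boundary ∂_2: C_2 → C_1 acts by ∂[p,q,r] = [q,r] − [p,r] + [p,q]. For instance
  ∂afh = fh − ah + af,
  ∂ade = de − ae + ad.
The resulting 17×6 matrix has rank 6, and its Smith normal form has invariant factors (1,1,1,1,1,1).

From H_k ≅ ker(∂_k) / im(∂_{k+1}) we obtain:

  H_2: rank ker ∂_2 − rank ∂_3 = (6 − 6) − 0 = 0, and there is no ∂_3, so H_2 ≅ 0.

H_2 = 0.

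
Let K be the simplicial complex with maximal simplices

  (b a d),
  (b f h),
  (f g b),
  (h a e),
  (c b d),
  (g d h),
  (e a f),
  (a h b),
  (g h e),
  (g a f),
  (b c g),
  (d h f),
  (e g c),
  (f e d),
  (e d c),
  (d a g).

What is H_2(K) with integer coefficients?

H_2 = Z.

Fix the vertex order a < b < c < d < e < f < g < h and write every simplex with vertices in increasing order. Then dim K = 2 and the simplices of K are:

  0-simplices (8): a, b, c, d, e, f, g, h
  1-simplices (24): ab, ad, ae, af, ag, ah, bc, bd, bf, bg, bh, cd, ce, cg, de, df, dg, dh, ef, eg, eh, fg, fh, gh
  2-simplices (16): abd, abh, adg, aef, aeh, afg, bcd, bcg, bfg, bfh, cde, ceg, def, dfh, dgh, egh

giving chain groups C_0 ≅ Z^8, C_1 ≅ Z^24, C_2 ≅ Z^16.

Boundary ∂_1: C_1 → C_0 maps an edge to its endpoints' difference, ∂[p,q] = q − p.
The 8×24 boundary matrix has rank 7 and Smith normal form diag(1,1,1,1,1,1,1).

The boundary map ∂_2: C_2 → C_1 acts by ∂[p,q,r] = [q,r] − [p,r] + [p,q]. For instance
  ∂egh = gh − eh + eg,
  ∂bfh = fh − bh + bf.
This gives a 24×16 integer matrix of rank 15; reducing to Smith normal form yields diagonal entries (1,1,1,1,1,1,1,1,1,1,1,1,1,1,1).

From H_k ≅ ker(∂_k) / im(∂_{k+1}) we obtain:

  H_2: rank ker ∂_2 − rank ∂_3 = (16 − 15) − 0 = 1, and there is no ∂_3, so H_2 ≅ Z.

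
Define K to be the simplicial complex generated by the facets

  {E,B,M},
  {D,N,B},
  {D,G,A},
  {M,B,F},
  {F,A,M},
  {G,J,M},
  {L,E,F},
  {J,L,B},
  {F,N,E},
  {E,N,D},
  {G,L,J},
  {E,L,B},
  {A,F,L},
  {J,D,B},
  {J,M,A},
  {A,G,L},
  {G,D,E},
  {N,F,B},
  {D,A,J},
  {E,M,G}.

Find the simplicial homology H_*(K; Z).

H_0 ≅ Z,  H_1 ≅ Z × Z/2,  H_2 = 0.

K has 10 vertices, 30 edges, 20 triangles.
rank ∂_0 = 0, rank ∂_1 = 9 ⇒ b_0 = 10 − 0 − 9 = 1; all invariant factors of ∂_1 are 1 so no torsion. So H_0 ≅ Z.
rank ∂_1 = 9, rank ∂_2 = 20 ⇒ b_1 = 30 − 9 − 20 = 1; ∂_2 has invariant factor(s) [2] giving torsion. So H_1 ≅ Z × Z/2.
rank ∂_2 = 20, rank ∂_3 = 0 ⇒ b_2 = 20 − 20 − 0 = 0. So H_2 ≅ 0.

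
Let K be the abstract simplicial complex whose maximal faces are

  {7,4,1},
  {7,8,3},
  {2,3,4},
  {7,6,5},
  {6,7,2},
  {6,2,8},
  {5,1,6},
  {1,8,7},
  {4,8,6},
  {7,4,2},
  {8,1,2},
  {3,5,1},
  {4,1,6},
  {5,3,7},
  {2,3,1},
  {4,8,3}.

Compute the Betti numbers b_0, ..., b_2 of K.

K has 8 vertices, 24 edges, 16 triangles.
rank ∂_0 = 0, rank ∂_1 = 7 ⇒ b_0 = 8 − 0 − 7 = 1; all invariant factors of ∂_1 are 1 so no torsion. So H_0 = Z.
rank ∂_1 = 7, rank ∂_2 = 15 ⇒ b_1 = 24 − 7 − 15 = 2; all invariant factors of ∂_2 are 1 so no torsion. So H_1 = Z^2.
rank ∂_2 = 15, rank ∂_3 = 0 ⇒ b_2 = 16 − 15 − 0 = 1. So H_2 = Z.

b_0 = 1, b_1 = 2, b_2 = 1.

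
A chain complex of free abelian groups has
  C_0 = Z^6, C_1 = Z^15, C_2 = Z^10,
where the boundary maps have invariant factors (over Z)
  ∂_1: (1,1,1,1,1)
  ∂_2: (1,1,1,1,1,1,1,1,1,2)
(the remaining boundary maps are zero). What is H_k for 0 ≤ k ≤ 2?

H_0: b_0 = 6 − 0 − 5 = 1; torsion from ∂_1 factors > 1: none. So H_0 ≅ Z.
H_1: b_1 = 15 − 5 − 10 = 0; torsion from ∂_2 factors > 1: [2]. So H_1 ≅ Z/2.
H_2: b_2 = 10 − 10 − 0 = 0; torsion from ∂_3 factors > 1: none. So H_2 ≅ 0.

H_0 ≅ Z,  H_1 ≅ Z/2,  H_2 = 0.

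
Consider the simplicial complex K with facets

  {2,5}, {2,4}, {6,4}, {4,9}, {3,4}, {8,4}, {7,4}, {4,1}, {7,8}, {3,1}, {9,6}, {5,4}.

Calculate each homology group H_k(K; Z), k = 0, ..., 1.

H_0 ≅ Z,  H_1 ≅ Z^4.

Order the vertices as 1 < 2 < 3 < 4 < 5 < 6 < 7 < 8 < 9. Listing each simplex with vertices in this order, K has dimension 1 with simplices:

  0-simplices (9): [1], [2], [3], [4], [5], [6], [7], [8], [9]
  1-simplices (12): [1,3], [1,4], [2,4], [2,5], [3,4], [4,5], [4,6], [4,7], [4,8], [4,9], [6,9], [7,8]

giving chain groups C_0 ≅ Z^9, C_1 ≅ Z^12.

∂_1: C_1 → C_0 maps an edge to its endpoints' difference, ∂[p,q] = q − p. For instance
  ∂[2,5] = [5] − [2].
The 9×12 boundary matrix has rank 8 and Smith normal form diag(1,1,1,1,1,1,1,1).

Now H_k = ker ∂_k / im ∂_{k+1}, so:

  H_0: rank C_0 − rank ∂_1 = 9 − 8 = 1, and the invariant factors of ∂_1 are all 1, so H_0 ≅ Z.
  H_1: rank ker ∂_1 − rank ∂_2 = (12 − 8) − 0 = 4, and there is no ∂_2, so H_1 ≅ Z^4.

(K is a triangulation of a wedge of 4 circles.)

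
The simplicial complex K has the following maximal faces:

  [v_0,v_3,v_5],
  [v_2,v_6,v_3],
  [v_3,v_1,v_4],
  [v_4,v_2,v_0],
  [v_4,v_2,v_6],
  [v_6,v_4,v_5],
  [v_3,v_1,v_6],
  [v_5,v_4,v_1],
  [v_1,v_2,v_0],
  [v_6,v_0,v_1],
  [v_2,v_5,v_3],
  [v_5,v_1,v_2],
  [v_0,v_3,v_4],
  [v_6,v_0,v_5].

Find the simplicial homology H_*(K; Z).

Take the total order v_0 < v_1 < v_2 < v_3 < v_4 < v_5 < v_6 on the vertex set. Then K (dimension 2) consists of the simplices:

  0-simplices (7): [v_0], [v_1], [v_2], [v_3], [v_4], [v_5], [v_6]
  1-simplices (21): (21 of them)
  2-simplices (14): (14 of them)

Hence C_0 ≅ Z^7, C_1 ≅ Z^21, C_2 ≅ Z^14.

∂_1: C_1 → C_0 maps an edge to its endpoints' difference, ∂[p,q] = q − p. For instance
  ∂[v_0,v_4] = [v_4] − [v_0].
This gives a 7×21 integer matrix of rank 6; reducing to Smith normal form yields diagonal entries (1,1,1,1,1,1).

∂_2: C_2 → C_1 maps a triangle to the signed sum of its edges. For instance
  ∂[v_4,v_5,v_6] = [v_5,v_6] − [v_4,v_6] + [v_4,v_5],
  ∂[v_2,v_3,v_6] = [v_3,v_6] − [v_2,v_6] + [v_2,v_3].
This gives a 21×14 integer matrix of rank 13; reducing to Smith normal form yields diagonal entries (1,1,1,1,1,1,1,1,1,1,1,1,1).

Now H_k = ker ∂_k / im ∂_{k+1}, so:

  H_0: rank C_0 − rank ∂_1 = 7 − 6 = 1, and the invariant factors of ∂_1 are all 1, so H_0 ≅ Z.
  H_1: rank ker ∂_1 − rank ∂_2 = (21 − 6) − 13 = 2, and the invariant factors of ∂_2 are all 1, so H_1 ≅ Z^2.
  H_2: rank ker ∂_2 − rank ∂_3 = (14 − 13) − 0 = 1, and there is no ∂_3, so H_2 ≅ Z.

H_0 = Z,  H_1 = Z^2,  H_2 = Z.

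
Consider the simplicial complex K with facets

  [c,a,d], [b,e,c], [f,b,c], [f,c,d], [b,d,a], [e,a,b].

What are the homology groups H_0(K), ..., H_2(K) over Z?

We work with the vertex ordering a < b < c < d < e < f. The simplices of K, each written with vertices in increasing order, are:

  0-simplices (6): a, b, c, d, e, f
  1-simplices (12): ab, ac, ad, ae, bc, bd, be, bf, cd, ce, cf, df
  2-simplices (6): abd, abe, acd, bce, bcf, cdf

giving chain groups C_0 ≅ Z^6, C_1 ≅ Z^12, C_2 ≅ Z^6.

Boundary ∂_1: C_1 → C_0 sends each edge [p,q] (with p < q) to q − p. For instance
  ∂bc = c − b.
As a 6×12 matrix over Z this has rank 5, with invariant factors (1,1,1,1,1).

∂_2: C_2 → C_1 maps a triangle to the signed sum of its edges. For instance
  ∂cdf = df − cf + cd,
  ∂abd = bd − ad + ab.
As a 12×6 matrix over Z this has rank 6, with invariant factors (1,1,1,1,1,1).

Reading off H_k = ker ∂_k / im ∂_{k+1}:

  H_0: rank C_0 − rank ∂_1 = 6 − 5 = 1, and the invariant factors of ∂_1 are all 1, so H_0 = Z.
  H_1: rank ker ∂_1 − rank ∂_2 = (12 − 5) − 6 = 1, and the invariant factors of ∂_2 are all 1, so H_1 = Z.
  H_2: rank ker ∂_2 − rank ∂_3 = (6 − 6) − 0 = 0, and there is no ∂_3, so H_2 = 0.

As a check, the Euler characteristic is 6 − 12 + 6 = 0, which agrees with 1 − 1 + 0 = 0.

H_0 = Z,  H_1 = Z,  H_2 = 0.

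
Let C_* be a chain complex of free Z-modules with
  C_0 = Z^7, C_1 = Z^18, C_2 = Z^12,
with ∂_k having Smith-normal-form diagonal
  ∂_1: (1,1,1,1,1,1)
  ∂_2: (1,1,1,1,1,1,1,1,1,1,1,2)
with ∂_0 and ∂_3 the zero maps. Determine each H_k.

H_0 ≅ Z,  H_1 ≅ Z/2,  H_2 = 0.

H_0: b_0 = 7 − 0 − 6 = 1; torsion from ∂_1 factors > 1: none. So H_0 ≅ Z.
H_1: b_1 = 18 − 6 − 12 = 0; torsion from ∂_2 factors > 1: [2]. So H_1 ≅ Z/2.
H_2: b_2 = 12 − 12 − 0 = 0; torsion from ∂_3 factors > 1: none. So H_2 ≅ 0.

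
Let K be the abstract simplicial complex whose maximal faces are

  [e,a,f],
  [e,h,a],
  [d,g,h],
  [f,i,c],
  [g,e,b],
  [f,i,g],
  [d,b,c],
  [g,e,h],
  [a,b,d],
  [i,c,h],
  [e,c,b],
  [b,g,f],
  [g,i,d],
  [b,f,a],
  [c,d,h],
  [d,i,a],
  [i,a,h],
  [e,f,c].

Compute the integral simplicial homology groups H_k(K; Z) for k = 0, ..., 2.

H_0 ≅ Z,  H_1 ≅ Z ⊕ Z/2,  H_2 = 0.

K has 9 vertices, 27 edges, 18 triangles.
rank ∂_0 = 0, rank ∂_1 = 8 ⇒ b_0 = 9 − 0 − 8 = 1; all invariant factors of ∂_1 are 1 so no torsion. So H_0 ≅ Z.
rank ∂_1 = 8, rank ∂_2 = 18 ⇒ b_1 = 27 − 8 − 18 = 1; ∂_2 has invariant factor(s) [2] giving torsion. So H_1 ≅ Z ⊕ Z/2.
rank ∂_2 = 18, rank ∂_3 = 0 ⇒ b_2 = 18 − 18 − 0 = 0. So H_2 ≅ 0.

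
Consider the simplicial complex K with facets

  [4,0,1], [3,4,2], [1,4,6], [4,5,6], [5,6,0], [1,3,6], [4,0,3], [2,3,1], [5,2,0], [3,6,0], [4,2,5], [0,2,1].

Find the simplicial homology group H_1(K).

Take the total order 0 < 1 < 2 < 3 < 4 < 5 < 6 on the vertex set. Then K (dimension 2) consists of the simplices:

  0-simplices (7): [0], [1], [2], [3], [4], [5], [6]
  1-simplices (18): [0,1], [0,2], [0,3], [0,4], [0,5], [0,6], [1,2], [1,3], [1,4], [1,6], [2,3], [2,4], [2,5], [3,4], [3,6], [4,5], [4,6], [5,6]
  2-simplices (12): [0,1,2], [0,1,4], [0,2,5], [0,3,4], [0,3,6], [0,5,6], [1,2,3], [1,3,6], [1,4,6], [2,3,4], [2,4,5], [4,5,6]

Hence C_0 ≅ Z^7, C_1 ≅ Z^18, C_2 ≅ Z^12.

The boundary map ∂_1: C_1 → C_0 maps an edge to its endpoints' difference, ∂[p,q] = q − p. For instance
  ∂[0,1] = [1] − [0].
As a 7×18 matrix over Z this has rank 6, with invariant factors (1,1,1,1,1,1).

∂_2: C_2 → C_1 maps a triangle to the signed sum of its edges. For instance
  ∂[4,5,6] = [5,6] − [4,6] + [4,5],
  ∂[0,3,6] = [3,6] − [0,6] + [0,3].
As a 18×12 matrix over Z this has rank 12, with invariant factors (1,1,1,1,1,1,1,1,1,1,1,2).

Computing H_k = (kernel of ∂_k) / (image of ∂_{k+1}):

  H_1: rank ker ∂_1 − rank ∂_2 = (18 − 6) − 12 = 0, and ∂_2 has invariant factor 2 > 1, so H_1 ≅ Z/2Z.

(K is a triangulation of the real projective plane RP^2.)

H_1 ≅ Z/2Z.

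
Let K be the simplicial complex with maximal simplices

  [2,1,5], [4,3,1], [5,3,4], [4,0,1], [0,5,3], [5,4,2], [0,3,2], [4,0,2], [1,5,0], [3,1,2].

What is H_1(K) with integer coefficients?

We work with the vertex ordering 0 < 1 < 2 < 3 < 4 < 5. The simplices of K, each written with vertices in increasing order, are:

  0-simplices (6): [0], [1], [2], [3], [4], [5]
  1-simplices (15): [0,1], [0,2], [0,3], [0,4], [0,5], [1,2], [1,3], [1,4], [1,5], [2,3], [2,4], [2,5], [3,4], [3,5], [4,5]
  2-simplices (10): [0,1,4], [0,1,5], [0,2,3], [0,2,4], [0,3,5], [1,2,3], [1,2,5], [1,3,4], [2,4,5], [3,4,5]

Hence C_0 ≅ Z^6, C_1 ≅ Z^15, C_2 ≅ Z^10.

Boundary ∂_1: C_1 → C_0 is given by ∂[p,q] = [q] − [p].
As a 6×15 matrix over Z this has rank 5, with invariant factors (1,1,1,1,1).

∂_2: C_2 → C_1 sends each 2-simplex [p,q,r] to [q,r] − [p,r] + [p,q]. For instance
  ∂[0,2,4] = [2,4] − [0,4] + [0,2],
  ∂[1,3,4] = [3,4] − [1,4] + [1,3].
This gives a 15×10 integer matrix of rank 10; reducing to Smith normal form yields diagonal entries (1,1,1,1,1,1,1,1,1,2).

From H_k ≅ ker(∂_k) / im(∂_{k+1}) we obtain:

  H_1: rank ker ∂_1 − rank ∂_2 = (15 − 5) − 10 = 0, and ∂_2 has invariant factor 2 > 1, so H_1 = Z/2.

H_1 = Z/2.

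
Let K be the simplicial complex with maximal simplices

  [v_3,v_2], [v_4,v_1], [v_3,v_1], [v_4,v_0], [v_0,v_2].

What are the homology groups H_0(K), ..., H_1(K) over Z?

We work with the vertex ordering v_0 < v_1 < v_2 < v_3 < v_4. The simplices of K, each written with vertices in increasing order, are:

  0-simplices (5): [v_0], [v_1], [v_2], [v_3], [v_4]
  1-simplices (5): [v_0,v_2], [v_0,v_4], [v_1,v_3], [v_1,v_4], [v_2,v_3]

so the chain groups are C_0 ≅ Z^5, C_1 ≅ Z^5.

∂_1: C_1 → C_0 sends each edge [p,q] (with p < q) to q − p. For instance
  ∂[v_2,v_3] = [v_3] − [v_2].
The resulting 5×5 matrix has rank 4, and its Smith normal form has invariant factors (1,1,1,1).

Computing H_k = (kernel of ∂_k) / (image of ∂_{k+1}):

  H_0: rank C_0 − rank ∂_1 = 5 − 4 = 1, and the invariant factors of ∂_1 are all 1, so H_0 ≅ Z.
  H_1: rank ker ∂_1 − rank ∂_2 = (5 − 4) − 0 = 1, and there is no ∂_2, so H_1 ≅ Z.

As a check, the Euler characteristic is 5 − 5 = 0, which agrees with 1 − 1 = 0.

H_0 ≅ Z,  H_1 ≅ Z.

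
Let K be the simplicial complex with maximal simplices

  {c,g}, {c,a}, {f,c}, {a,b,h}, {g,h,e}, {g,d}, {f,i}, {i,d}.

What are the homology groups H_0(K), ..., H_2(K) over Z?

Fix the vertex order a < b < c < d < e < f < g < h < i and write every simplex with vertices in increasing order. Then dim K = 2 and the simplices of K are:

  0-simplices (9): a, b, c, d, e, f, g, h, i
  1-simplices (12): ab, ac, ah, bh, cf, cg, dg, di, eg, eh, fi, gh
  2-simplices (2): abh, egh

so the chain groups are C_0 ≅ Z^9, C_1 ≅ Z^12, C_2 ≅ Z^2.

∂_1: C_1 → C_0 maps an edge to its endpoints' difference, ∂[p,q] = q − p. For instance
  ∂fi = i − f.
This gives a 9×12 integer matrix of rank 8; reducing to Smith normal form yields diagonal entries (1,1,1,1,1,1,1,1).

Boundary ∂_2: C_2 → C_1 acts by ∂[p,q,r] = [q,r] − [p,r] + [p,q]. For instance
  ∂abh = bh − ah + ab,
  ∂egh = gh − eh + eg.
As a 12×2 matrix over Z this has rank 2, with invariant factors (1,1).

From H_k ≅ ker(∂_k) / im(∂_{k+1}) we obtain:

  H_0: rank C_0 − rank ∂_1 = 9 − 8 = 1, and the invariant factors of ∂_1 are all 1, so H_0 ≅ Z.
  H_1: rank ker ∂_1 − rank ∂_2 = (12 − 8) − 2 = 2, and the invariant factors of ∂_2 are all 1, so H_1 ≅ Z^2.
  H_2: rank ker ∂_2 − rank ∂_3 = (2 − 2) − 0 = 0, and there is no ∂_3, so H_2 ≅ 0.

As a check, the Euler characteristic is 9 − 12 + 2 = -1, which agrees with 1 − 2 + 0 = -1.

H_0 = Z,  H_1 = Z^2,  H_2 = 0.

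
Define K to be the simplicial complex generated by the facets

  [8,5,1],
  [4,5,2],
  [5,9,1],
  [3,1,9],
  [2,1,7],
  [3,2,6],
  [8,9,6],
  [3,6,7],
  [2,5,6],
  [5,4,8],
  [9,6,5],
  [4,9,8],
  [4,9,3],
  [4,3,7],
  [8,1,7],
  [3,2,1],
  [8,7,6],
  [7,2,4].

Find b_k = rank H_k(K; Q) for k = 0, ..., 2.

b_0 = 1, b_1 = 1, b_2 = 0.

K has 9 vertices, 27 edges, 18 triangles.
rank ∂_0 = 0, rank ∂_1 = 8 ⇒ b_0 = 9 − 0 − 8 = 1; all invariant factors of ∂_1 are 1 so no torsion. So H_0 = Z.
rank ∂_1 = 8, rank ∂_2 = 18 ⇒ b_1 = 27 − 8 − 18 = 1; ∂_2 has invariant factor(s) [2] giving torsion. So H_1 = Z ⊕ Z/2.
rank ∂_2 = 18, rank ∂_3 = 0 ⇒ b_2 = 18 − 18 − 0 = 0. So H_2 = 0.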